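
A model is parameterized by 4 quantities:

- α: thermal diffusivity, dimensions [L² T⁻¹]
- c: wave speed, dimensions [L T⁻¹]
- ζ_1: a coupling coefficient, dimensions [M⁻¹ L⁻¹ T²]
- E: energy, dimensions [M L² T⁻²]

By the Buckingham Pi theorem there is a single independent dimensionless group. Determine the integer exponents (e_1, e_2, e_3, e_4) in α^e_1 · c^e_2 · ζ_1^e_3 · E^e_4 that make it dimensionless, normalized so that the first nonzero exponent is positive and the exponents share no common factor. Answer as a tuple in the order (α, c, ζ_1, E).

(1, -1, -1, -1)

M: e_1·(0) + e_2·(0) + e_3·(-1) + e_4·(1) = 0
L: e_1·(2) + e_2·(1) + e_3·(-1) + e_4·(2) = 0
T: e_1·(-1) + e_2·(-1) + e_3·(2) + e_4·(-2) = 0
Solving this homogeneous linear system for the smallest-integer solution (first nonzero entry positive) gives (1, -1, -1, -1).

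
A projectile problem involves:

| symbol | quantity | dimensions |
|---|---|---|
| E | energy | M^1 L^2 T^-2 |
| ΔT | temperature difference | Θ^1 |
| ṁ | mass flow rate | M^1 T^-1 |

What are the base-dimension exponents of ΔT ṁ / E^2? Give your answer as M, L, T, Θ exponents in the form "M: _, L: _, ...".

Collect each base-dimension exponent across the product:
  M: −2·(1) + (0) + (1) = -1
  L: −2·(2) + (0) + (0) = -4
  T: −2·(-2) + (0) + (-1) = 3
  Θ: −2·(0) + (1) + (0) = 1
So the dimensions are [M⁻¹ L⁻⁴ T³ Θ].

M: -1, L: -4, T: 3, Θ: 1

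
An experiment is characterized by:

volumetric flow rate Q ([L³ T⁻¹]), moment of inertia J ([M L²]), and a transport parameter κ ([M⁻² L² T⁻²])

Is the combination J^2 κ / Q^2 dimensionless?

yes

Sum the exponent of each base dimension across the product:
  M: −2·[Q]_M + 2·[J]_M + [κ]_M = −2·(0) + 2·(1) + (-2) = 0
  L: −2·[Q]_L + 2·[J]_L + [κ]_L = −2·(3) + 2·(2) + (2) = 0
  T: −2·[Q]_T + 2·[J]_T + [κ]_T = −2·(-1) + 2·(0) + (-2) = 0
All base exponents vanish — dimensionless.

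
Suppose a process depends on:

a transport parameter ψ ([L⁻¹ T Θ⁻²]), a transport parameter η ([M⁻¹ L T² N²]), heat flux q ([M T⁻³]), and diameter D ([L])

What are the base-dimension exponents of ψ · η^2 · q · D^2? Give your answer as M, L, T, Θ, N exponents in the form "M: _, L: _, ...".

M: -1, L: 3, T: 2, Θ: -2, N: 4

Collect each base-dimension exponent across the product:
  M: (0) + 2·(-1) + (1) + 2·(0) = -1
  L: (-1) + 2·(1) + (0) + 2·(1) = 3
  T: (1) + 2·(2) + (-3) + 2·(0) = 2
  Θ: (-2) + 2·(0) + (0) + 2·(0) = -2
  N: (0) + 2·(2) + (0) + 2·(0) = 4
So the dimensions are [M⁻¹ L³ T² Θ⁻² N⁴].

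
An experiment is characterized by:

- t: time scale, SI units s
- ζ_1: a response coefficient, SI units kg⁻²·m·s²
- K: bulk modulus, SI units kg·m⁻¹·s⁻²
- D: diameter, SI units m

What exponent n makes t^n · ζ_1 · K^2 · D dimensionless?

Balance the T exponent: (1)·n from t, plus (2) + 2·(-2) + (0) = -2 from the rest, must sum to zero.
n − 2 = 0, so n = 2.

2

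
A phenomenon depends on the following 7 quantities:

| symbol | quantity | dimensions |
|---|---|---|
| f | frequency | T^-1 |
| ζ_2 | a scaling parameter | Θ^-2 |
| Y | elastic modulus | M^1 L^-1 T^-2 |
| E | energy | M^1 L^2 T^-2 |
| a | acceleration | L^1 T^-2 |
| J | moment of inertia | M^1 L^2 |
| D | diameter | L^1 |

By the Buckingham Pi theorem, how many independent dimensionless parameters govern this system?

There are 7 variables and 4 base dimensions (M, L, T, Θ).
The dimension matrix has rank 4.
Independent dimensionless groups: 7 − 4 = 3.

3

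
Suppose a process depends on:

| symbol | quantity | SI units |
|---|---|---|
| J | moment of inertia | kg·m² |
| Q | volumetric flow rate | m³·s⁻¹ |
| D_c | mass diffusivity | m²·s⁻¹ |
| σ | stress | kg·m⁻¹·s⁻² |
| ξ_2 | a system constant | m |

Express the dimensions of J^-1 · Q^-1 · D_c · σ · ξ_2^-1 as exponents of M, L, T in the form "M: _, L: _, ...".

M: 0, L: -5, T: -2

Collect each base-dimension exponent across the product:
  M: −(1) − (0) + (0) + (1) − (0) = 0
  L: −(2) − (3) + (2) + (-1) − (1) = -5
  T: −(0) − (-1) + (-1) + (-2) − (0) = -2
So the dimensions are [L⁻⁵ T⁻²].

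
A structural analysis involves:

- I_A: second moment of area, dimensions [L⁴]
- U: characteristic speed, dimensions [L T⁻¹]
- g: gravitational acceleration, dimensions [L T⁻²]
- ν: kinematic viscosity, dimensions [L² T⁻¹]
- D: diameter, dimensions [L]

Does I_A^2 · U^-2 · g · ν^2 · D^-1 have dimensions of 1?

Sum the exponent of each base dimension across the product:
  L: 2·[I_A]_L − 2·[U]_L + [g]_L + 2·[ν]_L − [D]_L = 2·(4) − 2·(1) + (1) + 2·(2) − (1) = 10
  T: 2·[I_A]_T − 2·[U]_T + [g]_T + 2·[ν]_T − [D]_T = 2·(0) − 2·(-1) + (-2) + 2·(-1) − (0) = -2
Net dimensions [L¹⁰ T⁻²] ≠ [1] — not dimensionless.

no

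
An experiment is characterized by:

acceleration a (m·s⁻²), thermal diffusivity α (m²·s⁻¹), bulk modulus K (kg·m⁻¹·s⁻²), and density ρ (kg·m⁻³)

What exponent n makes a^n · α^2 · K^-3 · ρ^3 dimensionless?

Balance the L exponent: (1)·n from a, plus 2·(2) − 3·(-1) + 3·(-3) = -2 from the rest, must sum to zero.
n − 2 = 0, so n = 2.

2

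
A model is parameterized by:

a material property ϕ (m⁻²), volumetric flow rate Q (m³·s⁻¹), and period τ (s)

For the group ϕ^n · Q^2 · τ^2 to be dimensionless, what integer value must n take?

3

Balance the L exponent: (-2)·n from ϕ, plus 2·(3) + 2·(0) = 6 from the rest, must sum to zero.
-2n + 6 = 0, so n = 3.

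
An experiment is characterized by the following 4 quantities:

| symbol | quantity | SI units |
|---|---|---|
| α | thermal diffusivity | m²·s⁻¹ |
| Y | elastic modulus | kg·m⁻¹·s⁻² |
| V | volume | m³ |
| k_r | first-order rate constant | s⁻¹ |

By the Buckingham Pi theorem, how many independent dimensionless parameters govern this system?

There are 4 variables and 3 base dimensions (M, L, T).
The dimension matrix has rank 3.
Independent dimensionless groups: 4 − 3 = 1.

1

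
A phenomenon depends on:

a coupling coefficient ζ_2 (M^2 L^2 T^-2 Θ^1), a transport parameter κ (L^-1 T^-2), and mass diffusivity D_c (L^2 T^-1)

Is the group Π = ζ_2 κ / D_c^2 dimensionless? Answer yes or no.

no

Sum the exponent of each base dimension across the product:
  M: [ζ_2]_M + [κ]_M − 2·[D_c]_M = (2) + (0) − 2·(0) = 2
  L: [ζ_2]_L + [κ]_L − 2·[D_c]_L = (2) + (-1) − 2·(2) = -3
  T: [ζ_2]_T + [κ]_T − 2·[D_c]_T = (-2) + (-2) − 2·(-1) = -2
  Θ: [ζ_2]_Θ + [κ]_Θ − 2·[D_c]_Θ = (1) + (0) − 2·(0) = 1
Net dimensions [M² L⁻³ T⁻² Θ] ≠ [1] — not dimensionless.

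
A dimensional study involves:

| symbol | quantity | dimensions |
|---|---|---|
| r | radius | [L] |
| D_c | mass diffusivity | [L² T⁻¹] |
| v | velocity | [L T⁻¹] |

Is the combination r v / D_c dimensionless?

Sum the exponent of each base dimension across the product:
  M: [r]_M − [D_c]_M + [v]_M = (0) − (0) + (0) = 0
  L: [r]_L − [D_c]_L + [v]_L = (1) − (2) + (1) = 0
  T: [r]_T − [D_c]_T + [v]_T = (0) − (-1) + (-1) = 0
All base exponents vanish — dimensionless.

yes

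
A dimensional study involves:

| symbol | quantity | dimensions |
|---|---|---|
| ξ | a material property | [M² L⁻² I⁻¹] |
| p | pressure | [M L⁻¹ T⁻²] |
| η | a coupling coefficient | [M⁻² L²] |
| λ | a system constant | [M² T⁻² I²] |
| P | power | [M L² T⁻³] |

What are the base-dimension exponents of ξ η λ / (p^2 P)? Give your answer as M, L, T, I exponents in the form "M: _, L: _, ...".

Collect each base-dimension exponent across the product:
  M: (2) − 2·(1) + (-2) + (2) − (1) = -1
  L: (-2) − 2·(-1) + (2) + (0) − (2) = 0
  T: (0) − 2·(-2) + (0) + (-2) − (-3) = 5
  I: (-1) − 2·(0) + (0) + (2) − (0) = 1
So the dimensions are [M⁻¹ T⁵ I].

M: -1, L: 0, T: 5, I: 1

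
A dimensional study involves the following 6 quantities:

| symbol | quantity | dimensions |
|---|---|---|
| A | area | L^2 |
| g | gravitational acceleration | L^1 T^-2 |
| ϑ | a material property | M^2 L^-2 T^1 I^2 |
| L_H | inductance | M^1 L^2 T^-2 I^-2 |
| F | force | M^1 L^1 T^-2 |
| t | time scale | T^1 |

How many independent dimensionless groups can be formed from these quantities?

There are 6 variables and 4 base dimensions (M, L, T, I).
The dimension matrix has rank 4.
Independent dimensionless groups: 6 − 4 = 2.

2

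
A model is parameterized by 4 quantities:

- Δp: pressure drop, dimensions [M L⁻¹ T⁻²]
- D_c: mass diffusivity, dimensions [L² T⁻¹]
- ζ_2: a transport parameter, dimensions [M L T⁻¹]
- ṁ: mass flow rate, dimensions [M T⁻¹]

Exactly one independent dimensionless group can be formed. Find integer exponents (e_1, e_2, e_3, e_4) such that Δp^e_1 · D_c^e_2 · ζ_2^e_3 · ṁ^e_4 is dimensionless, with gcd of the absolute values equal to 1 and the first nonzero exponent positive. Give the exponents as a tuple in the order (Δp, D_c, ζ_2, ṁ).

(1, -1, 3, -4)

M: e_1·(1) + e_2·(0) + e_3·(1) + e_4·(1) = 0
L: e_1·(-1) + e_2·(2) + e_3·(1) + e_4·(0) = 0
T: e_1·(-2) + e_2·(-1) + e_3·(-1) + e_4·(-1) = 0
Solving this homogeneous linear system for the smallest-integer solution (first nonzero entry positive) gives (1, -1, 3, -4).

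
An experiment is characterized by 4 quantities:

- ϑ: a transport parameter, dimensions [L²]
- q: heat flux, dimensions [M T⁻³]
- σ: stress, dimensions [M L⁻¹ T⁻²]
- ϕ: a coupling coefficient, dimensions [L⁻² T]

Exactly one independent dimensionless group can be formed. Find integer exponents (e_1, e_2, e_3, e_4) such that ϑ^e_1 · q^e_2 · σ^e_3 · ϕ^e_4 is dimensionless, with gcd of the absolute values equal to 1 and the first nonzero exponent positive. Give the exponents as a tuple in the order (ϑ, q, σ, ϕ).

(1, 2, -2, 2)

M: e_1·(0) + e_2·(1) + e_3·(1) + e_4·(0) = 0
L: e_1·(2) + e_2·(0) + e_3·(-1) + e_4·(-2) = 0
T: e_1·(0) + e_2·(-3) + e_3·(-2) + e_4·(1) = 0
Solving this homogeneous linear system for the smallest-integer solution (first nonzero entry positive) gives (1, 2, -2, 2).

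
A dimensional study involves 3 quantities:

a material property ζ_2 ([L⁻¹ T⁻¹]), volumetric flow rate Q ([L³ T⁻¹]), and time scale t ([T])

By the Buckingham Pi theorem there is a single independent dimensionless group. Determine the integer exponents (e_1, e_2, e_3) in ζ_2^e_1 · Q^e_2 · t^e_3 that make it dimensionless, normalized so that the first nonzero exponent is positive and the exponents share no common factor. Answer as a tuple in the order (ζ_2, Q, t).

L: e_1·(-1) + e_2·(3) + e_3·(0) = 0
T: e_1·(-1) + e_2·(-1) + e_3·(1) = 0
Solving this homogeneous linear system for the smallest-integer solution (first nonzero entry positive) gives (3, 1, 4).

(3, 1, 4)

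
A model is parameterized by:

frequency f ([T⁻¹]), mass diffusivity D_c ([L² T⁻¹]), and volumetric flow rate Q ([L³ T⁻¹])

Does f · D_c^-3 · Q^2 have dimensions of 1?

yes

Sum the exponent of each base dimension across the product:
  M: [f]_M − 3·[D_c]_M + 2·[Q]_M = (0) − 3·(0) + 2·(0) = 0
  L: [f]_L − 3·[D_c]_L + 2·[Q]_L = (0) − 3·(2) + 2·(3) = 0
  T: [f]_T − 3·[D_c]_T + 2·[Q]_T = (-1) − 3·(-1) + 2·(-1) = 0
All base exponents vanish — dimensionless.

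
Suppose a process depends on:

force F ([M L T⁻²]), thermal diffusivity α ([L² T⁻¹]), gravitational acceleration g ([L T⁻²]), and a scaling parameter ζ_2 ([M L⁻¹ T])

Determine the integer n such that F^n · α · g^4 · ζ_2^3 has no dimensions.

Balance the M exponent: (1)·n from F, plus (0) + 4·(0) + 3·(1) = 3 from the rest, must sum to zero.
n + 3 = 0, so n = -3.

-3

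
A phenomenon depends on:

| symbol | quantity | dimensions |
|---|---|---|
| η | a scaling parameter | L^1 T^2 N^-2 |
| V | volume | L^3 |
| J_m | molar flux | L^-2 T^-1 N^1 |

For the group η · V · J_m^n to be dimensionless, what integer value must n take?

2

Balance the L exponent: (-2)·n from J_m, plus (1) + (3) = 4 from the rest, must sum to zero.
-2n + 4 = 0, so n = 2.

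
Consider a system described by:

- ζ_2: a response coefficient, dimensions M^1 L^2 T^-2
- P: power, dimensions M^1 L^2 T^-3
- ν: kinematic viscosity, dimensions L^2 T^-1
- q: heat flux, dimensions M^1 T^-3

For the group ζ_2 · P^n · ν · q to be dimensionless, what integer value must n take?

-2

Balance the M exponent: (1)·n from P, plus (1) + (0) + (1) = 2 from the rest, must sum to zero.
n + 2 = 0, so n = -2.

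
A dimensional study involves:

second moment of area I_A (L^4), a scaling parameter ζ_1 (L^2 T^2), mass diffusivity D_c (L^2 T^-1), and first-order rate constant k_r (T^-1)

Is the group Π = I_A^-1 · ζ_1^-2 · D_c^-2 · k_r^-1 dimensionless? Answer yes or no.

Sum the exponent of each base dimension across the product:
  L: −[I_A]_L − 2·[ζ_1]_L − 2·[D_c]_L − [k_r]_L = −(4) − 2·(2) − 2·(2) − (0) = -12
  T: −[I_A]_T − 2·[ζ_1]_T − 2·[D_c]_T − [k_r]_T = −(0) − 2·(2) − 2·(-1) − (-1) = -1
Net dimensions [L⁻¹² T⁻¹] ≠ [1] — not dimensionless.

no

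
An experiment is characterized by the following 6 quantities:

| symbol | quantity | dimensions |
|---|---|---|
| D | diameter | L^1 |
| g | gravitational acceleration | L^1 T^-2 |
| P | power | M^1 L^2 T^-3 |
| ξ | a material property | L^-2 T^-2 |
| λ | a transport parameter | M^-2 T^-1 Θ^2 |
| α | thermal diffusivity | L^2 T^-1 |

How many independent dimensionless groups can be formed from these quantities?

There are 6 variables and 4 base dimensions (M, L, T, Θ).
The dimension matrix has rank 4.
Independent dimensionless groups: 6 − 4 = 2.

2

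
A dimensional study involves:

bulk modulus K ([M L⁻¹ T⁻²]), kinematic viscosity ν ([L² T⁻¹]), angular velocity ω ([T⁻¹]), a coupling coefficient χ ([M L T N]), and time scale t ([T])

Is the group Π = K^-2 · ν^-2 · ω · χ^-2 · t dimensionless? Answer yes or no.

Sum the exponent of each base dimension across the product:
  M: −2·[K]_M − 2·[ν]_M + [ω]_M − 2·[χ]_M + [t]_M = −2·(1) − 2·(0) + (0) − 2·(1) + (0) = -4
  L: −2·[K]_L − 2·[ν]_L + [ω]_L − 2·[χ]_L + [t]_L = −2·(-1) − 2·(2) + (0) − 2·(1) + (0) = -4
  T: −2·[K]_T − 2·[ν]_T + [ω]_T − 2·[χ]_T + [t]_T = −2·(-2) − 2·(-1) + (-1) − 2·(1) + (1) = 4
  N: −2·[K]_N − 2·[ν]_N + [ω]_N − 2·[χ]_N + [t]_N = −2·(0) − 2·(0) + (0) − 2·(1) + (0) = -2
Net dimensions [M⁻⁴ L⁻⁴ T⁴ N⁻²] ≠ [1] — not dimensionless.

no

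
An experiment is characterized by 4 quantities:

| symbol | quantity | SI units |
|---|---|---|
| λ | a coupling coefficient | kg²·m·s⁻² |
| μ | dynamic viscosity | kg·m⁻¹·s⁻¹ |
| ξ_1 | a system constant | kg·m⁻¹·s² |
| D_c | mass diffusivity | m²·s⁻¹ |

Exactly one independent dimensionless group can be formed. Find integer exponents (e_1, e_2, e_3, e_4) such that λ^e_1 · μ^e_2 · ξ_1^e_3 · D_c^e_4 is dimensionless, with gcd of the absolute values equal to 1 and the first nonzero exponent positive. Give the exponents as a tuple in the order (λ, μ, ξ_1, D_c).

M: e_1·(2) + e_2·(1) + e_3·(1) + e_4·(0) = 0
L: e_1·(1) + e_2·(-1) + e_3·(-1) + e_4·(2) = 0
T: e_1·(-2) + e_2·(-1) + e_3·(2) + e_4·(-1) = 0
Solving this homogeneous linear system for the smallest-integer solution (first nonzero entry positive) gives (2, -3, -1, -3).

(2, -3, -1, -3)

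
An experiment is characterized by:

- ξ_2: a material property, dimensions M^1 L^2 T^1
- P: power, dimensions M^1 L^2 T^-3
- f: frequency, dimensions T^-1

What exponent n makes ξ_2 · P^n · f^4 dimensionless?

-1

Balance the M exponent: (1)·n from P, plus (1) + 4·(0) = 1 from the rest, must sum to zero.
n + 1 = 0, so n = -1.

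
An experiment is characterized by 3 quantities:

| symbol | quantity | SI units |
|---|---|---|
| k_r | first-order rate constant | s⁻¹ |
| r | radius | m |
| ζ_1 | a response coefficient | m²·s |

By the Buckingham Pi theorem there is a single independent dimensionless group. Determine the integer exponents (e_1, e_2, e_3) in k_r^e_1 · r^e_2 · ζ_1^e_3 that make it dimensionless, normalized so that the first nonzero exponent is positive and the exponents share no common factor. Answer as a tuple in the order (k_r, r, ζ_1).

(1, -2, 1)

L: e_1·(0) + e_2·(1) + e_3·(2) = 0
T: e_1·(-1) + e_2·(0) + e_3·(1) = 0
Solving this homogeneous linear system for the smallest-integer solution (first nonzero entry positive) gives (1, -2, 1).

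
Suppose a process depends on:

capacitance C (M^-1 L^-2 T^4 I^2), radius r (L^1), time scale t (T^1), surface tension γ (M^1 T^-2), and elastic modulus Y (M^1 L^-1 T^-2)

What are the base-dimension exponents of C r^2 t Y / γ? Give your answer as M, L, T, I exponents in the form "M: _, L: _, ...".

Collect each base-dimension exponent across the product:
  M: (-1) + 2·(0) + (0) − (1) + (1) = -1
  L: (-2) + 2·(1) + (0) − (0) + (-1) = -1
  T: (4) + 2·(0) + (1) − (-2) + (-2) = 5
  I: (2) + 2·(0) + (0) − (0) + (0) = 2
So the dimensions are [M⁻¹ L⁻¹ T⁵ I²].

M: -1, L: -1, T: 5, I: 2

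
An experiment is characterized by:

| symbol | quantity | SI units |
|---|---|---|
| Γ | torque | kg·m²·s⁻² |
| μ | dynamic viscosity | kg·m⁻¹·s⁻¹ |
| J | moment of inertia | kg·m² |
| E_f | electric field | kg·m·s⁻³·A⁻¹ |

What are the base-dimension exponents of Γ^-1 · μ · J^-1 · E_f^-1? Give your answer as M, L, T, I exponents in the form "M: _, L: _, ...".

M: -2, L: -6, T: 4, I: 1

Collect each base-dimension exponent across the product:
  M: −(1) + (1) − (1) − (1) = -2
  L: −(2) + (-1) − (2) − (1) = -6
  T: −(-2) + (-1) − (0) − (-3) = 4
  I: −(0) + (0) − (0) − (-1) = 1
So the dimensions are [M⁻² L⁻⁶ T⁴ I].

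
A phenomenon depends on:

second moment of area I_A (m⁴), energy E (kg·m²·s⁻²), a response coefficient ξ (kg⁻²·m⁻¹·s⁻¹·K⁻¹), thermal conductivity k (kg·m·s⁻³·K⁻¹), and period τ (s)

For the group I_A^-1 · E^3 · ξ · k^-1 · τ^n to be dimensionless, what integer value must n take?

Balance the T exponent: (1)·n from τ, plus −(0) + 3·(-2) + (-1) − (-3) = -4 from the rest, must sum to zero.
n − 4 = 0, so n = 4.

4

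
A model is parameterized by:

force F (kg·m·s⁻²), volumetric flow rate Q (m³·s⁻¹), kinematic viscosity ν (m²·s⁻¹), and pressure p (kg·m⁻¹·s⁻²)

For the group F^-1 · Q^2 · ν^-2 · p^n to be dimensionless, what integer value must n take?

Balance the M exponent: (1)·n from p, plus −(1) + 2·(0) − 2·(0) = -1 from the rest, must sum to zero.
n − 1 = 0, so n = 1.

1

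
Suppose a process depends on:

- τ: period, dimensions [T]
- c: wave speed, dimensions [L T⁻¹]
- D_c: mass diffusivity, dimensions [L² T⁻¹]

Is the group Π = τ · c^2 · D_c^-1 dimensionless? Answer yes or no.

yes

Sum the exponent of each base dimension across the product:
  L: [τ]_L + 2·[c]_L − [D_c]_L = (0) + 2·(1) − (2) = 0
  T: [τ]_T + 2·[c]_T − [D_c]_T = (1) + 2·(-1) − (-1) = 0
All base exponents vanish — dimensionless.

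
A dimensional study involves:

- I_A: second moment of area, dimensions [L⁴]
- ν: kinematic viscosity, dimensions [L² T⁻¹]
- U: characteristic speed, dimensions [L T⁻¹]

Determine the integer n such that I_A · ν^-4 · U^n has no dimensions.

Balance the L exponent: (1)·n from U, plus (4) − 4·(2) = -4 from the rest, must sum to zero.
n − 4 = 0, so n = 4.

4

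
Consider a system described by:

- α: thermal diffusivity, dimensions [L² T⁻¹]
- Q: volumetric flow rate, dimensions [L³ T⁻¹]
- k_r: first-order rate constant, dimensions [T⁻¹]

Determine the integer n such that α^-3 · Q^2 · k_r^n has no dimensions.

Balance the T exponent: (-1)·n from k_r, plus −3·(-1) + 2·(-1) = 1 from the rest, must sum to zero.
−n + 1 = 0, so n = 1.

1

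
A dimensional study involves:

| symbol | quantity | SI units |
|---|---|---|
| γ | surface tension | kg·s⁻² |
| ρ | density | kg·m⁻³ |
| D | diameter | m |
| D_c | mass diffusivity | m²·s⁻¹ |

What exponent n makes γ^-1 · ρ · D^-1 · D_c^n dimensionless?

Balance the L exponent: (2)·n from D_c, plus −(0) + (-3) − (1) = -4 from the rest, must sum to zero.
2n − 4 = 0, so n = 2.

2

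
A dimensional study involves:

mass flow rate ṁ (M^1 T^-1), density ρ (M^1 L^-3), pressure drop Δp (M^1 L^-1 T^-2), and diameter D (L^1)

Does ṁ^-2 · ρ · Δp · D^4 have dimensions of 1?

Sum the exponent of each base dimension across the product:
  M: −2·[ṁ]_M + [ρ]_M + [Δp]_M + 4·[D]_M = −2·(1) + (1) + (1) + 4·(0) = 0
  L: −2·[ṁ]_L + [ρ]_L + [Δp]_L + 4·[D]_L = −2·(0) + (-3) + (-1) + 4·(1) = 0
  T: −2·[ṁ]_T + [ρ]_T + [Δp]_T + 4·[D]_T = −2·(-1) + (0) + (-2) + 4·(0) = 0
  N: −2·[ṁ]_N + [ρ]_N + [Δp]_N + 4·[D]_N = −2·(0) + (0) + (0) + 4·(0) = 0
All base exponents vanish — dimensionless.

yes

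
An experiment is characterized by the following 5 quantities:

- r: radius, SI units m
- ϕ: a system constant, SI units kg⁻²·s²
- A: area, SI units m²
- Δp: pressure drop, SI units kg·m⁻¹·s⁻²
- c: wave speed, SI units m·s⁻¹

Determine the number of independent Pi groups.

There are 5 variables and 3 base dimensions (M, L, T).
The dimension matrix has rank 3.
Independent dimensionless groups: 5 − 3 = 2.

2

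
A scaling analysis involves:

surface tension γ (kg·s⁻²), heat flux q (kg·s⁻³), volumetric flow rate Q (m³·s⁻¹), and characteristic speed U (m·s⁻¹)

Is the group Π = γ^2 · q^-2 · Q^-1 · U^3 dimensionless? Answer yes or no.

yes

Sum the exponent of each base dimension across the product:
  M: 2·[γ]_M − 2·[q]_M − [Q]_M + 3·[U]_M = 2·(1) − 2·(1) − (0) + 3·(0) = 0
  L: 2·[γ]_L − 2·[q]_L − [Q]_L + 3·[U]_L = 2·(0) − 2·(0) − (3) + 3·(1) = 0
  T: 2·[γ]_T − 2·[q]_T − [Q]_T + 3·[U]_T = 2·(-2) − 2·(-3) − (-1) + 3·(-1) = 0
  Θ: 2·[γ]_Θ − 2·[q]_Θ − [Q]_Θ + 3·[U]_Θ = 2·(0) − 2·(0) − (0) + 3·(0) = 0
All base exponents vanish — dimensionless.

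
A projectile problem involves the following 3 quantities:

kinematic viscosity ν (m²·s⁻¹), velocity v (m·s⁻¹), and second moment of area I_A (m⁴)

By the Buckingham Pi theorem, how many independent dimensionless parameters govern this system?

There are 3 variables and 2 base dimensions (L, T).
The dimension matrix has rank 2.
Independent dimensionless groups: 3 − 2 = 1.

1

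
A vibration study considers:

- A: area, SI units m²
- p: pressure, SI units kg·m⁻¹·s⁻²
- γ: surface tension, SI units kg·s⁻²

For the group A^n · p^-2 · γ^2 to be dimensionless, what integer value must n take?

Balance the L exponent: (2)·n from A, plus −2·(-1) + 2·(0) = 2 from the rest, must sum to zero.
2n + 2 = 0, so n = -1.

-1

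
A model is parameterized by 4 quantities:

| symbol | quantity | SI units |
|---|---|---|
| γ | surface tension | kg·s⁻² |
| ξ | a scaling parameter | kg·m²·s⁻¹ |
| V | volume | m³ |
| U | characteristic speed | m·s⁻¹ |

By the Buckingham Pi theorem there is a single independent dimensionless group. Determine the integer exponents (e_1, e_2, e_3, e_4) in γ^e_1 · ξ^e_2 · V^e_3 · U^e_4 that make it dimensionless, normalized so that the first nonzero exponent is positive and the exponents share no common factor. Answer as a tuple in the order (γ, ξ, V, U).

(1, -1, 1, -1)

M: e_1·(1) + e_2·(1) + e_3·(0) + e_4·(0) = 0
L: e_1·(0) + e_2·(2) + e_3·(3) + e_4·(1) = 0
T: e_1·(-2) + e_2·(-1) + e_3·(0) + e_4·(-1) = 0
Solving this homogeneous linear system for the smallest-integer solution (first nonzero entry positive) gives (1, -1, 1, -1).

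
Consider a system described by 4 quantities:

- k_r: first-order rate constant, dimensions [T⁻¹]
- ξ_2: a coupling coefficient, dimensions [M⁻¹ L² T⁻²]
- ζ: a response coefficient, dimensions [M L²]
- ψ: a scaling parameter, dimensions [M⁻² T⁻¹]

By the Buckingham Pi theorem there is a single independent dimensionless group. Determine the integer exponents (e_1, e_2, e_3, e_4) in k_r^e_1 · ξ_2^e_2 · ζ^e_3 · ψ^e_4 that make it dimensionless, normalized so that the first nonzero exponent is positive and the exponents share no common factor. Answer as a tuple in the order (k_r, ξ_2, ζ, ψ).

(1, -1, 1, 1)

M: e_1·(0) + e_2·(-1) + e_3·(1) + e_4·(-2) = 0
L: e_1·(0) + e_2·(2) + e_3·(2) + e_4·(0) = 0
T: e_1·(-1) + e_2·(-2) + e_3·(0) + e_4·(-1) = 0
Solving this homogeneous linear system for the smallest-integer solution (first nonzero entry positive) gives (1, -1, 1, 1).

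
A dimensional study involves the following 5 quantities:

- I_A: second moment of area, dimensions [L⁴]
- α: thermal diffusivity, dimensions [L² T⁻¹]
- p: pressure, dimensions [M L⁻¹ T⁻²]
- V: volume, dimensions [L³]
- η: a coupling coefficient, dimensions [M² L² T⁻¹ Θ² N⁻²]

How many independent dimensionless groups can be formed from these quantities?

There are 5 variables and 5 base dimensions (M, L, T, Θ, N).
The dimension matrix has rank 4 (less than 5: the dimension vectors are linearly dependent).
Independent dimensionless groups: 5 − 4 = 1.

1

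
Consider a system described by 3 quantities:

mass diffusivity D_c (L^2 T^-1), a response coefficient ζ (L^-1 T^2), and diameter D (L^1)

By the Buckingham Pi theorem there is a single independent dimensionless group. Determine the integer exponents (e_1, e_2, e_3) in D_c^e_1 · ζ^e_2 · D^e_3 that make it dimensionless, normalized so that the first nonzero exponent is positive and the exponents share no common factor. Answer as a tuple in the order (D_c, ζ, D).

(2, 1, -3)

L: e_1·(2) + e_2·(-1) + e_3·(1) = 0
T: e_1·(-1) + e_2·(2) + e_3·(0) = 0
Solving this homogeneous linear system for the smallest-integer solution (first nonzero entry positive) gives (2, 1, -3).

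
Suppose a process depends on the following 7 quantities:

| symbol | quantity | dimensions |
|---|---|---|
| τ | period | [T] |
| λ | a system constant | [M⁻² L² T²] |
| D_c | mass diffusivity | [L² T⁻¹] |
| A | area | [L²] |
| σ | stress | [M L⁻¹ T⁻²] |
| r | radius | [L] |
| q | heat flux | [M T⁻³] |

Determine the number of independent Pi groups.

There are 7 variables and 3 base dimensions (M, L, T).
The dimension matrix has rank 3.
Independent dimensionless groups: 7 − 3 = 4.

4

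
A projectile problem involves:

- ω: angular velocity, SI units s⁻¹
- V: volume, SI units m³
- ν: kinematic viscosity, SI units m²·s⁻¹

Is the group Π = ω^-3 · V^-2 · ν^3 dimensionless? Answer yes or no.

Sum the exponent of each base dimension across the product:
  L: −3·[ω]_L − 2·[V]_L + 3·[ν]_L = −3·(0) − 2·(3) + 3·(2) = 0
  T: −3·[ω]_T − 2·[V]_T + 3·[ν]_T = −3·(-1) − 2·(0) + 3·(-1) = 0
All base exponents vanish — dimensionless.

yes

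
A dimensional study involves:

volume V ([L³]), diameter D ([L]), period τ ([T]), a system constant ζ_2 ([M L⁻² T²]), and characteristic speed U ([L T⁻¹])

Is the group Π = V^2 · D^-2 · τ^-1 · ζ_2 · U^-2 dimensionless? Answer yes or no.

no

Sum the exponent of each base dimension across the product:
  M: 2·[V]_M − 2·[D]_M − [τ]_M + [ζ_2]_M − 2·[U]_M = 2·(0) − 2·(0) − (0) + (1) − 2·(0) = 1
  L: 2·[V]_L − 2·[D]_L − [τ]_L + [ζ_2]_L − 2·[U]_L = 2·(3) − 2·(1) − (0) + (-2) − 2·(1) = 0
  T: 2·[V]_T − 2·[D]_T − [τ]_T + [ζ_2]_T − 2·[U]_T = 2·(0) − 2·(0) − (1) + (2) − 2·(-1) = 3
Net dimensions [M T³] ≠ [1] — not dimensionless.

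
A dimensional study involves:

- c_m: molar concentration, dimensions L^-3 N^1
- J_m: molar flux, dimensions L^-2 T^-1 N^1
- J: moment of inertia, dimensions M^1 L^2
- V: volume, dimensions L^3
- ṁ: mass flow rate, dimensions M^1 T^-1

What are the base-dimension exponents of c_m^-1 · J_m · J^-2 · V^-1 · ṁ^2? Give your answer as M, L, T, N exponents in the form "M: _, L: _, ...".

M: 0, L: -6, T: -3, N: 0

Collect each base-dimension exponent across the product:
  M: −(0) + (0) − 2·(1) − (0) + 2·(1) = 0
  L: −(-3) + (-2) − 2·(2) − (3) + 2·(0) = -6
  T: −(0) + (-1) − 2·(0) − (0) + 2·(-1) = -3
  N: −(1) + (1) − 2·(0) − (0) + 2·(0) = 0
So the dimensions are [L⁻⁶ T⁻³].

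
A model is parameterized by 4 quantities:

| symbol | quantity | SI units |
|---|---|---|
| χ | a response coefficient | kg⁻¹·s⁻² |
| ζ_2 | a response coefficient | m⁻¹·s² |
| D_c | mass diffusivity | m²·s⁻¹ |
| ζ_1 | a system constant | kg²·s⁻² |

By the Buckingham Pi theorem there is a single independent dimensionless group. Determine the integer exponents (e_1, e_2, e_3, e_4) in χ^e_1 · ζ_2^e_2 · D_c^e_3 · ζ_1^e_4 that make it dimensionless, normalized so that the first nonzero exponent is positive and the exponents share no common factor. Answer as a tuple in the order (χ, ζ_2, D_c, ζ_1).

(2, 4, 2, 1)

M: e_1·(-1) + e_2·(0) + e_3·(0) + e_4·(2) = 0
L: e_1·(0) + e_2·(-1) + e_3·(2) + e_4·(0) = 0
T: e_1·(-2) + e_2·(2) + e_3·(-1) + e_4·(-2) = 0
Solving this homogeneous linear system for the smallest-integer solution (first nonzero entry positive) gives (2, 4, 2, 1).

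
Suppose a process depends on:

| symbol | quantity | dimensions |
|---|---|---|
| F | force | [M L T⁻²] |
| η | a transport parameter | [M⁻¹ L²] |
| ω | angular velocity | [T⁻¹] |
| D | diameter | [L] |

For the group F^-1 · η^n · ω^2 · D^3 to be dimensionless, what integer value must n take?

Balance the M exponent: (-1)·n from η, plus −(1) + 2·(0) + 3·(0) = -1 from the rest, must sum to zero.
−n − 1 = 0, so n = -1.

-1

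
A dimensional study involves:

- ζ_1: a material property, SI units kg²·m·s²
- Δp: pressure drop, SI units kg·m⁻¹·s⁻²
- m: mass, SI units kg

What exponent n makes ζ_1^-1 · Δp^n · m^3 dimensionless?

-1

Balance the M exponent: (1)·n from Δp, plus −(2) + 3·(1) = 1 from the rest, must sum to zero.
n + 1 = 0, so n = -1.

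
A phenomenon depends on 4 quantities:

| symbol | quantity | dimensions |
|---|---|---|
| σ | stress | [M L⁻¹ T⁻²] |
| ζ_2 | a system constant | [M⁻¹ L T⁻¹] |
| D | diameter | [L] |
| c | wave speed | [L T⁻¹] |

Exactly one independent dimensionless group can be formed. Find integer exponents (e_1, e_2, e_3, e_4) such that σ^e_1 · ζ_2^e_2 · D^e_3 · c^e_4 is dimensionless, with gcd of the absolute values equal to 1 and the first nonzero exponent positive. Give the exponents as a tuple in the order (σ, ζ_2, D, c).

M: e_1·(1) + e_2·(-1) + e_3·(0) + e_4·(0) = 0
L: e_1·(-1) + e_2·(1) + e_3·(1) + e_4·(1) = 0
T: e_1·(-2) + e_2·(-1) + e_3·(0) + e_4·(-1) = 0
Solving this homogeneous linear system for the smallest-integer solution (first nonzero entry positive) gives (1, 1, 3, -3).

(1, 1, 3, -3)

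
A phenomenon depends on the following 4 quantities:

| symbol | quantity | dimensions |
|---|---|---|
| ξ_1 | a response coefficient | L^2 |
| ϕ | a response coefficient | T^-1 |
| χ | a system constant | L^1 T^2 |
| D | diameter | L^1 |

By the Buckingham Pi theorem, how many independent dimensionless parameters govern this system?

2

There are 4 variables and 2 base dimensions (L, T).
The dimension matrix has rank 2.
Independent dimensionless groups: 4 − 2 = 2.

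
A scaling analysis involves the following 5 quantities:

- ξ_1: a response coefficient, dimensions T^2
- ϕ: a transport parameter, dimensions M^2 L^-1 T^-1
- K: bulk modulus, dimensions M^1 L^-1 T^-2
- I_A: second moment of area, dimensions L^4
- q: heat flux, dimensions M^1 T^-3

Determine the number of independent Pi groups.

There are 5 variables and 3 base dimensions (M, L, T).
The dimension matrix has rank 3.
Independent dimensionless groups: 5 − 3 = 2.

2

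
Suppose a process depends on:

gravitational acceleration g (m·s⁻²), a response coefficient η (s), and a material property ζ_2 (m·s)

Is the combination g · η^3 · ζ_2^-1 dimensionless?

yes

Sum the exponent of each base dimension across the product:
  L: [g]_L + 3·[η]_L − [ζ_2]_L = (1) + 3·(0) − (1) = 0
  T: [g]_T + 3·[η]_T − [ζ_2]_T = (-2) + 3·(1) − (1) = 0
All base exponents vanish — dimensionless.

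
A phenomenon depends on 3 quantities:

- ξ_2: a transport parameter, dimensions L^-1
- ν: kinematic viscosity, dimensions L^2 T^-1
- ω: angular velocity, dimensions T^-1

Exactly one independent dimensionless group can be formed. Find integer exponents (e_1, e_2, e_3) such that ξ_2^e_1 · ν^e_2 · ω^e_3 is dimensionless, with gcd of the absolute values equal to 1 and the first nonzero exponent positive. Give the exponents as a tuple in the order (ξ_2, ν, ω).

L: e_1·(-1) + e_2·(2) + e_3·(0) = 0
T: e_1·(0) + e_2·(-1) + e_3·(-1) = 0
Solving this homogeneous linear system for the smallest-integer solution (first nonzero entry positive) gives (2, 1, -1).

(2, 1, -1)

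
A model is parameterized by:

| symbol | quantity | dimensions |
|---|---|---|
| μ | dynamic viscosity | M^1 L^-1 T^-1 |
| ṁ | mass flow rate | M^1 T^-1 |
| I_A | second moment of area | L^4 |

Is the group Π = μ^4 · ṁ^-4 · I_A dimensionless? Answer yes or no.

Sum the exponent of each base dimension across the product:
  M: 4·[μ]_M − 4·[ṁ]_M + [I_A]_M = 4·(1) − 4·(1) + (0) = 0
  L: 4·[μ]_L − 4·[ṁ]_L + [I_A]_L = 4·(-1) − 4·(0) + (4) = 0
  T: 4·[μ]_T − 4·[ṁ]_T + [I_A]_T = 4·(-1) − 4·(-1) + (0) = 0
  Θ: 4·[μ]_Θ − 4·[ṁ]_Θ + [I_A]_Θ = 4·(0) − 4·(0) + (0) = 0
All base exponents vanish — dimensionless.

yes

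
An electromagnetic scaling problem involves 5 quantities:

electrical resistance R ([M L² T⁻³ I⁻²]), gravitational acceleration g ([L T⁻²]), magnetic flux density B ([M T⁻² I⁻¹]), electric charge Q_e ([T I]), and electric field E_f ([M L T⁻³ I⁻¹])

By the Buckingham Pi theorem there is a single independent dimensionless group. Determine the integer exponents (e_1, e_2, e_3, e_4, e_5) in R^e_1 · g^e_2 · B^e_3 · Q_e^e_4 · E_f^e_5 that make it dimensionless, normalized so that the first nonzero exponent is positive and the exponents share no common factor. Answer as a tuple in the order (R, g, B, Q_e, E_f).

M: e_1·(1) + e_2·(0) + e_3·(1) + e_4·(0) + e_5·(1) = 0
L: e_1·(2) + e_2·(1) + e_3·(0) + e_4·(0) + e_5·(1) = 0
T: e_1·(-3) + e_2·(-2) + e_3·(-2) + e_4·(1) + e_5·(-3) = 0
I: e_1·(-2) + e_2·(0) + e_3·(-1) + e_4·(1) + e_5·(-1) = 0
Solving this homogeneous linear system for the smallest-integer solution (first nonzero entry positive) gives (1, 2, 3, 1, -4).

(1, 2, 3, 1, -4)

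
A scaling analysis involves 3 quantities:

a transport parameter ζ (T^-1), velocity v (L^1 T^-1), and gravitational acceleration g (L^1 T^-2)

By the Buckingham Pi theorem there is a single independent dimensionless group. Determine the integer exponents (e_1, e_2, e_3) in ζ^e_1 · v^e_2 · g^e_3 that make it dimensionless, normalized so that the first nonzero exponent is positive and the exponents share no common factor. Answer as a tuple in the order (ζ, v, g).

(1, 1, -1)

L: e_1·(0) + e_2·(1) + e_3·(1) = 0
T: e_1·(-1) + e_2·(-1) + e_3·(-2) = 0
Solving this homogeneous linear system for the smallest-integer solution (first nonzero entry positive) gives (1, 1, -1).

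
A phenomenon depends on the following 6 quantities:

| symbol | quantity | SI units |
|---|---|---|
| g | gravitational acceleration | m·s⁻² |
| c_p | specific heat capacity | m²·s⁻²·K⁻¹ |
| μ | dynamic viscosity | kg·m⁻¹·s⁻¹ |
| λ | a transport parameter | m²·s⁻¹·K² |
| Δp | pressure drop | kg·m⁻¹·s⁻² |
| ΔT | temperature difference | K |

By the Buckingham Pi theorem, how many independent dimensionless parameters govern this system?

2

There are 6 variables and 4 base dimensions (M, L, T, Θ).
The dimension matrix has rank 4.
Independent dimensionless groups: 6 − 4 = 2.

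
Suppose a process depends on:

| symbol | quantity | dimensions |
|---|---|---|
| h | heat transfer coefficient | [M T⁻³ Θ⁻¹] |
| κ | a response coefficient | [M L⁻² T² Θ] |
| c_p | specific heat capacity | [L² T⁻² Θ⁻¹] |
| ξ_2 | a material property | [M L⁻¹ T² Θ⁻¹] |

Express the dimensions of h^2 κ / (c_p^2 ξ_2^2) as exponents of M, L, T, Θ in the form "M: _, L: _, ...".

M: 1, L: -4, T: -4, Θ: 3

Collect each base-dimension exponent across the product:
  M: 2·(1) + (1) − 2·(0) − 2·(1) = 1
  L: 2·(0) + (-2) − 2·(2) − 2·(-1) = -4
  T: 2·(-3) + (2) − 2·(-2) − 2·(2) = -4
  Θ: 2·(-1) + (1) − 2·(-1) − 2·(-1) = 3
So the dimensions are [M L⁻⁴ T⁻⁴ Θ³].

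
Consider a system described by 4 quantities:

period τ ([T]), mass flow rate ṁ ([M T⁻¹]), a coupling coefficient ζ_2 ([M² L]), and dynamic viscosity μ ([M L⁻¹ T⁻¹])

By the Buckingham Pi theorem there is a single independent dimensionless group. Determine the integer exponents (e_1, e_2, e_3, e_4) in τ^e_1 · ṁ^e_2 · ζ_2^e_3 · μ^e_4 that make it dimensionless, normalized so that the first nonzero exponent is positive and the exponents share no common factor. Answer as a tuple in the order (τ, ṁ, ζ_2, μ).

M: e_1·(0) + e_2·(1) + e_3·(2) + e_4·(1) = 0
L: e_1·(0) + e_2·(0) + e_3·(1) + e_4·(-1) = 0
T: e_1·(1) + e_2·(-1) + e_3·(0) + e_4·(-1) = 0
Solving this homogeneous linear system for the smallest-integer solution (first nonzero entry positive) gives (2, 3, -1, -1).

(2, 3, -1, -1)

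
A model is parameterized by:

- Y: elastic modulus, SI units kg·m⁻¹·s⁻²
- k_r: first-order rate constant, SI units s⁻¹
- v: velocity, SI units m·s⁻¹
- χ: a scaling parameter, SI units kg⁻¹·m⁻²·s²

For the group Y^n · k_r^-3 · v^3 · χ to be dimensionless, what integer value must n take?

Balance the M exponent: (1)·n from Y, plus −3·(0) + 3·(0) + (-1) = -1 from the rest, must sum to zero.
n − 1 = 0, so n = 1.

1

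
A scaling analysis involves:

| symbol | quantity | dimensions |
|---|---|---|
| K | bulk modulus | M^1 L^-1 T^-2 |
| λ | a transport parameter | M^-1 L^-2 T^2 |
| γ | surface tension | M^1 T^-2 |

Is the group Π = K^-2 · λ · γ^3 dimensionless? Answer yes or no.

yes

Sum the exponent of each base dimension across the product:
  M: −2·[K]_M + [λ]_M + 3·[γ]_M = −2·(1) + (-1) + 3·(1) = 0
  L: −2·[K]_L + [λ]_L + 3·[γ]_L = −2·(-1) + (-2) + 3·(0) = 0
  T: −2·[K]_T + [λ]_T + 3·[γ]_T = −2·(-2) + (2) + 3·(-2) = 0
All base exponents vanish — dimensionless.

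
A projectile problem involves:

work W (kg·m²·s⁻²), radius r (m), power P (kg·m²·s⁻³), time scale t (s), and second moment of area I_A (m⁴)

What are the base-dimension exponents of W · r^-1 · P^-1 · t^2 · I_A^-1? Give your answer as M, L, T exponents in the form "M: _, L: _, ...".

M: 0, L: -5, T: 3

Collect each base-dimension exponent across the product:
  M: (1) − (0) − (1) + 2·(0) − (0) = 0
  L: (2) − (1) − (2) + 2·(0) − (4) = -5
  T: (-2) − (0) − (-3) + 2·(1) − (0) = 3
So the dimensions are [L⁻⁵ T³].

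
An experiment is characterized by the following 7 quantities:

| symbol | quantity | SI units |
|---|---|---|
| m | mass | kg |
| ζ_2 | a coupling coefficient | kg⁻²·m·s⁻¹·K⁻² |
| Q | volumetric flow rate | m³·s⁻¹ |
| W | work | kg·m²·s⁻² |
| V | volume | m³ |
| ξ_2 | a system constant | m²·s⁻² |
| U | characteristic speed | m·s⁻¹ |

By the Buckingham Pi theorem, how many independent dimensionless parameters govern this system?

3

There are 7 variables and 4 base dimensions (M, L, T, Θ).
The dimension matrix has rank 4.
Independent dimensionless groups: 7 − 4 = 3.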